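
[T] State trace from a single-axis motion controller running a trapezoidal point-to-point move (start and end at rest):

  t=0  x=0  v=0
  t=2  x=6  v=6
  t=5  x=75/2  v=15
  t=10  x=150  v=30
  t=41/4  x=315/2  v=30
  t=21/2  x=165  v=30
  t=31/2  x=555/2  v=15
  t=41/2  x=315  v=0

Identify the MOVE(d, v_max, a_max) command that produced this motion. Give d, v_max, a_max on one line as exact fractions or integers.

d=315 v_max=30 a_max=3

final state: t=41/2, x=315, v=0 → d = 315
a_max = (6−0)/(2−0) = 3
max v = 30 over t∈[10,21/2] → v_max = 30
check: 30·(10+1/2) = 315 ✓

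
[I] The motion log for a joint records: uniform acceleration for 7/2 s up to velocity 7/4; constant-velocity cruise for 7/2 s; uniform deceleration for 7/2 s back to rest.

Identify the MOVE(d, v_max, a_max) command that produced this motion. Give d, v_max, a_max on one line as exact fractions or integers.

d=49/4 v_max=7/4 a_max=1/2

a_max = (7/4)/(7/2) = 1/2
d_a = ½·7/4·7/2 = 49/16; d_c = 7/4·7/2 = 49/8
d = 2·49/16 + 49/8 = 49/4
t_c = 7/2 > 0 so v_max = 7/4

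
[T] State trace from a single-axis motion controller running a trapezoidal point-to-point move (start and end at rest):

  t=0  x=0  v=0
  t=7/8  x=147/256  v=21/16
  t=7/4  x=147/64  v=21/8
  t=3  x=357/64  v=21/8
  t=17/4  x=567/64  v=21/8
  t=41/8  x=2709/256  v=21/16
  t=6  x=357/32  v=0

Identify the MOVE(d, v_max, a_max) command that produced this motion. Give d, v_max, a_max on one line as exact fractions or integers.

d=357/32 v_max=21/8 a_max=3/2

final state: t=6, x=357/32, v=0 → d = 357/32
a_max = (21/16−0)/(7/8−0) = 3/2
max v = 21/8 over t∈[7/4,17/4] → v_max = 21/8
check: 21/8·(7/4+5/2) = 357/32 ✓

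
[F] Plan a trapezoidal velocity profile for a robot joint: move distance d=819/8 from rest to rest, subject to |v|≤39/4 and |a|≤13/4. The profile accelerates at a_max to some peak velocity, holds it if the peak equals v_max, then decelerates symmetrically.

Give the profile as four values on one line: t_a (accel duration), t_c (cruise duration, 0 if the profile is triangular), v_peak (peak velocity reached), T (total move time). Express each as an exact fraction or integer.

vₘ²/aₘ = (39/4)²/(13/4) = 117/4
819/8 ≥ 117/4 so v_max reached
t_a = (39/4)/(13/4) = 3; v_peak = 39/4
d_cruise = 819/8 − 117/4 = 585/8; t_c = (585/8)/(39/4) = 15/2
T = 2·3 + 15/2 = 27/2

t_a=3 t_c=15/2 v_peak=39/4 T=27/2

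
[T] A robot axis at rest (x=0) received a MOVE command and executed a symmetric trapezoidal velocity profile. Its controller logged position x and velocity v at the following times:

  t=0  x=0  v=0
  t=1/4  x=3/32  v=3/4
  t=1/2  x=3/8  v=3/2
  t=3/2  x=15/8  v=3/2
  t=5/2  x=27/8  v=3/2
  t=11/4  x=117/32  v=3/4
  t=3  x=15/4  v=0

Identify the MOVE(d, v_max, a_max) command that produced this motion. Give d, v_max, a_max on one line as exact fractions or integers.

d=15/4 v_max=3/2 a_max=3

final state: t=3, x=15/4, v=0 → d = 15/4
a_max = (3/4−0)/(1/4−0) = 3
max v = 3/2 over t∈[1/2,5/2] → v_max = 3/2
check: 3/2·(1/2+2) = 15/4 ✓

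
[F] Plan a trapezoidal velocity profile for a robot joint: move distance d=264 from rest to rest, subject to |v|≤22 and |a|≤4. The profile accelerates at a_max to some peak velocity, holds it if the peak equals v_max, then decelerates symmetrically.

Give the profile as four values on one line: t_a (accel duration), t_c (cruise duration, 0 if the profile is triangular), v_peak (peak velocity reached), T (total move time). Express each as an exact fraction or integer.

t_a=11/2 t_c=13/2 v_peak=22 T=35/2

v_max²/a_max = 22²/4 = 121
264 ≥ 121 so v_max reached
t_a = 22/4 = 11/2; v_peak = 22
d_cruise = 264 − 121 = 143; t_c = 143/22 = 13/2
T = 2·11/2 + 13/2 = 35/2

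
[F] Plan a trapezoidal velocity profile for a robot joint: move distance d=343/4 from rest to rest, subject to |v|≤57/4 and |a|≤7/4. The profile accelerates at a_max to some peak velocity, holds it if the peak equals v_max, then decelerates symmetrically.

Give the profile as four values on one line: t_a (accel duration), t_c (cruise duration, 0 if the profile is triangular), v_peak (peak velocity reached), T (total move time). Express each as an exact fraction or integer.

vₘ²/aₘ = (57/4)²/(7/4) = 3249/28
343/4 < 3249/28 so t_c = 0
v_peak = √(343/4·7/4) = √(2401/16) = 49/4
t_a = (49/4)/(7/4) = 7; t_c = 0
T = 2·7 = 14

t_a=7 t_c=0 v_peak=49/4 T=14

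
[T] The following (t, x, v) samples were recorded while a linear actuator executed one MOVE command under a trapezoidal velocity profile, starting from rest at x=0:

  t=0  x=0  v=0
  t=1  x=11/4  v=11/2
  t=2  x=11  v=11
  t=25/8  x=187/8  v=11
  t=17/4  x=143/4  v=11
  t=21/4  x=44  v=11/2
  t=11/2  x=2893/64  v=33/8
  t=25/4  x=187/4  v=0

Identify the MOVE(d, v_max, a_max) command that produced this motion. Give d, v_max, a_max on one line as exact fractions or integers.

final state: t=25/4, x=187/4, v=0 → d = 187/4
a_max = (11/2−0)/(1−0) = 11/2
max v = 11 over t∈[2,17/4] → v_max = 11
check: 11·(2+9/4) = 187/4 ✓

d=187/4 v_max=11 a_max=11/2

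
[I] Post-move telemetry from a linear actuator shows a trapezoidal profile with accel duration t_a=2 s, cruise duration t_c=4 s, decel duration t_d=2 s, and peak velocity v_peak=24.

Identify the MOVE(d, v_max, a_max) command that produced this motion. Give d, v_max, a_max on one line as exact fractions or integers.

d=144 v_max=24 a_max=12

a_max = 24/2 = 12
d_a = ½·24·2 = 24; d_c = 24·4 = 96
d = 2·24 + 96 = 144
t_c = 4 > 0 ⇒ limit active, v_max = 24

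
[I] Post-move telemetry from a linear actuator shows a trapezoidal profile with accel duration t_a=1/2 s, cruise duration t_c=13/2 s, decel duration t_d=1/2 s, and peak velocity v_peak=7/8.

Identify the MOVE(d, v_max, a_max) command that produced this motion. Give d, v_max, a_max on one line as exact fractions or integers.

d=49/8 v_max=7/8 a_max=7/4

a_max = (7/8)/(1/2) = 7/4
d_a = ½·7/8·1/2 = 7/32; d_c = 7/8·13/2 = 91/16
d = 2·7/32 + 91/16 = 49/8
t_c = 13/2 > 0 → v_max = v_peak = 7/8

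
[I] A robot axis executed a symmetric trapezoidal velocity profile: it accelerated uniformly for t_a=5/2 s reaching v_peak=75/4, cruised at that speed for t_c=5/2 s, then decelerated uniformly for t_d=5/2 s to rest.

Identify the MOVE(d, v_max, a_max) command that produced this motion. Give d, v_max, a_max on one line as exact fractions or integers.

d=375/4 v_max=75/4 a_max=15/2

a_max = (75/4)/(5/2) = 15/2
d_a = ½·75/4·5/2 = 375/16; d_c = 75/4·5/2 = 375/8
d = 2·375/16 + 375/8 = 375/4
t_c = 5/2 > 0 → v_max = v_peak = 75/4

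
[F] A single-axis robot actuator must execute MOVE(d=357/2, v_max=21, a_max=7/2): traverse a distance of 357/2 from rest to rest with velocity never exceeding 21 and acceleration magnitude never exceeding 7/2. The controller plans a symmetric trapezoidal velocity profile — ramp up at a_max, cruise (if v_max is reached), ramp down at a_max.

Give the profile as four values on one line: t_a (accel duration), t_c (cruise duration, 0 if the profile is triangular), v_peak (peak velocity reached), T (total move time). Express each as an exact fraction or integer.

(v_max)²/a_max = 21²/(7/2) = 126
357/2 ≥ 126 ⇒ cruise phase
t_a = 21/(7/2) = 6; v_peak = 21
d_cruise = 357/2 − 126 = 105/2; t_c = (105/2)/21 = 5/2
T = 2·6 + 5/2 = 29/2

t_a=6 t_c=5/2 v_peak=21 T=29/2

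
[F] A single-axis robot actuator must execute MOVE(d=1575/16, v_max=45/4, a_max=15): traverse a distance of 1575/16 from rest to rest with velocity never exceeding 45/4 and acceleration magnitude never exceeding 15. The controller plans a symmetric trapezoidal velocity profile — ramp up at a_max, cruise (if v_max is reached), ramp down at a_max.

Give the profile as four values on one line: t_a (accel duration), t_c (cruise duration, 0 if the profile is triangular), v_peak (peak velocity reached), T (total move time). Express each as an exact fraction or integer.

v_max²/a_max = (45/4)²/15 = 135/16
1575/16 ≥ 135/16 ⇒ cruise phase
t_a = (45/4)/15 = 3/4; v_peak = 45/4
d_cruise = 1575/16 − 135/16 = 90; t_c = 90/(45/4) = 8
T = 2·3/4 + 8 = 19/2

t_a=3/4 t_c=8 v_peak=45/4 T=19/2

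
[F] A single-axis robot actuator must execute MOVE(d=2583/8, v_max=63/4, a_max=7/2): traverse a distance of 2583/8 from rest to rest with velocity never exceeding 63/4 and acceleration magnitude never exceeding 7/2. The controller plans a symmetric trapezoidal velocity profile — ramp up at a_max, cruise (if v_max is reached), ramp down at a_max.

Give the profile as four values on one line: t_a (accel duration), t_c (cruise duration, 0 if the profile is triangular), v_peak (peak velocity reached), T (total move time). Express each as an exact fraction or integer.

t_a=9/2 t_c=16 v_peak=63/4 T=25

(v_max)²/a_max = (63/4)²/(7/2) = 567/8
2583/8 ≥ 567/8 so v_max reached
t_a = (63/4)/(7/2) = 9/2; v_peak = 63/4
d_cruise = 2583/8 − 567/8 = 252; t_c = 252/(63/4) = 16
T = 2·9/2 + 16 = 25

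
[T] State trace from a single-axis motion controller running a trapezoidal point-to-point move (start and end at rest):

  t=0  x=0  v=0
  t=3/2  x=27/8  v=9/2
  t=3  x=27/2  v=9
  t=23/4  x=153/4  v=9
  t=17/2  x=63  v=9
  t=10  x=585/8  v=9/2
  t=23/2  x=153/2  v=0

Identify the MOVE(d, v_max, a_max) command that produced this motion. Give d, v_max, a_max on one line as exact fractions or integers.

d=153/2 v_max=9 a_max=3

final state: t=23/2, x=153/2, v=0 → d = 153/2
a_max = (9/2−0)/(3/2−0) = 3
max v = 9 over t∈[3,17/2] → v_max = 9
check: 9·(3+11/2) = 153/2 ✓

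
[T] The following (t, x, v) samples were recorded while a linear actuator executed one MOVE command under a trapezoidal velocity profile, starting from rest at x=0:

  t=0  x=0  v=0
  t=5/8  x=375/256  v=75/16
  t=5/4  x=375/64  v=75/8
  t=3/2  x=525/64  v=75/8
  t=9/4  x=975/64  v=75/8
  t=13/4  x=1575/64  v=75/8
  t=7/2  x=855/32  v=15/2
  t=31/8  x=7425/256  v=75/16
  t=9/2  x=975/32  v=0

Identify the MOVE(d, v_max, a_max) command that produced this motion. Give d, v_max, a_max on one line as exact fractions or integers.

d=975/32 v_max=75/8 a_max=15/2

final state: t=9/2, x=975/32, v=0 → d = 975/32
a_max = (75/16−0)/(5/8−0) = 15/2
max v = 75/8 over t∈[5/4,13/4] → v_max = 75/8
check: 75/8·(5/4+2) = 975/32 ✓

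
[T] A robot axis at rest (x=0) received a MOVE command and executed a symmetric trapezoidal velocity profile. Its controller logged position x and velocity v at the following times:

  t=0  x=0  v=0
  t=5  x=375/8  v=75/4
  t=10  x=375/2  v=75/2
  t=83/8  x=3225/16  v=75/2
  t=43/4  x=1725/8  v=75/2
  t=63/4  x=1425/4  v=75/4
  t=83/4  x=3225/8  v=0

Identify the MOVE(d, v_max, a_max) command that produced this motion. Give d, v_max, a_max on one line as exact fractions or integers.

final state: t=83/4, x=3225/8, v=0 → d = 3225/8
a_max = (75/4−0)/(5−0) = 15/4
max v = 75/2 over t∈[10,43/4] → v_max = 75/2
check: 75/2·(10+3/4) = 3225/8 ✓

d=3225/8 v_max=75/2 a_max=15/4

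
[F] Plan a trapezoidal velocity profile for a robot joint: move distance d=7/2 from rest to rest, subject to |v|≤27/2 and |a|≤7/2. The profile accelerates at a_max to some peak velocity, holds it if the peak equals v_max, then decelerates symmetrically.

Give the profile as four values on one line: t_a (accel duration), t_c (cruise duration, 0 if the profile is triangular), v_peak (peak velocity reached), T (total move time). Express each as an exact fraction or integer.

t_a=1 t_c=0 v_peak=7/2 T=2

vₘ²/aₘ = (27/2)²/(7/2) = 729/14
7/2 < 729/14 so t_c = 0
v_peak = √(7/2·7/2) = √(49/4) = 7/2
t_a = (7/2)/(7/2) = 1; t_c = 0
T = 2·1 = 2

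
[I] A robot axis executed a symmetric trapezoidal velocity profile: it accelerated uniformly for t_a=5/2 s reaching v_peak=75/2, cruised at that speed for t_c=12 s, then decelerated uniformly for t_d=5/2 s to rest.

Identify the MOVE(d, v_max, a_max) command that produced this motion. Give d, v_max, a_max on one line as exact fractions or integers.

d=2175/4 v_max=75/2 a_max=15

a_max = (75/2)/(5/2) = 15
d_a = ½·75/2·5/2 = 375/8; d_c = 75/2·12 = 450
d = 2·375/8 + 450 = 2175/4
t_c = 12 > 0 so v_max = 75/2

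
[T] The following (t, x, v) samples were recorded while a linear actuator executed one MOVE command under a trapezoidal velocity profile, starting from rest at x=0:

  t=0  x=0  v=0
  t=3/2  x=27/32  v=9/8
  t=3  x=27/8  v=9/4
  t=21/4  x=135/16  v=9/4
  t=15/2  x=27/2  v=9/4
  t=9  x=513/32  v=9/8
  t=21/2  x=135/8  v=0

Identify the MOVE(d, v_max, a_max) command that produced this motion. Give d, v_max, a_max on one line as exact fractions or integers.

final state: t=21/2, x=135/8, v=0 → d = 135/8
a_max = (9/8−0)/(3/2−0) = 3/4
max v = 9/4 over t∈[3,15/2] → v_max = 9/4
check: 9/4·(3+9/2) = 135/8 ✓

d=135/8 v_max=9/4 a_max=3/4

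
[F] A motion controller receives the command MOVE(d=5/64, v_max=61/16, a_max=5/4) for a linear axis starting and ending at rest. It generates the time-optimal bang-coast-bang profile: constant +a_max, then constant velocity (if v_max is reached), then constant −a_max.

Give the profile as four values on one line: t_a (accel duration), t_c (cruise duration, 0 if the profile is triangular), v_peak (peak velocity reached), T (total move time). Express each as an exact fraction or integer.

t_a=1/4 t_c=0 v_peak=5/16 T=1/2

vₘ²/aₘ = (61/16)²/(5/4) = 3721/320
5/64 < 3721/320 so t_c = 0
v_peak = √(5/64·5/4) = √(25/256) = 5/16
t_a = (5/16)/(5/4) = 1/4; t_c = 0
T = 2·1/4 = 1/2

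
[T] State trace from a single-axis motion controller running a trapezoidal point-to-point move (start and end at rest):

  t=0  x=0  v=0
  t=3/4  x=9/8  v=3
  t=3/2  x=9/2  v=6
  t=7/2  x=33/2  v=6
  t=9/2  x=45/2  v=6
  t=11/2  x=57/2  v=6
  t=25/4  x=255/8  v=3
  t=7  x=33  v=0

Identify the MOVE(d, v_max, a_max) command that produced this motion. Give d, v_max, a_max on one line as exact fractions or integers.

final state: t=7, x=33, v=0 → d = 33
a_max = (3−0)/(3/4−0) = 4
max v = 6 over t∈[3/2,11/2] → v_max = 6
check: 6·(3/2+4) = 33 ✓

d=33 v_max=6 a_max=4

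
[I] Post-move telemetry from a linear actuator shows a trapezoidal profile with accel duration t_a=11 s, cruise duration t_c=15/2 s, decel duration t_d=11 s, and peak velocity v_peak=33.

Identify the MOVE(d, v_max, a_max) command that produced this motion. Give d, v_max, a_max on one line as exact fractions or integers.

a_max = 33/11 = 3
d_a = ½·33·11 = 363/2; d_c = 33·15/2 = 495/2
d = 2·363/2 + 495/2 = 1221/2
t_c = 15/2 > 0 → v_max = v_peak = 33

d=1221/2 v_max=33 a_max=3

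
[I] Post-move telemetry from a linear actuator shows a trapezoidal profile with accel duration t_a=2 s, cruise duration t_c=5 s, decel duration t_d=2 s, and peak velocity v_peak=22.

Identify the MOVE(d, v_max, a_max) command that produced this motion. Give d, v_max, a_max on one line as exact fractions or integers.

a_max = 22/2 = 11
d_a = ½·22·2 = 22; d_c = 22·5 = 110
d = 2·22 + 110 = 154
t_c = 5 > 0 → v_max = v_peak = 22

d=154 v_max=22 a_max=11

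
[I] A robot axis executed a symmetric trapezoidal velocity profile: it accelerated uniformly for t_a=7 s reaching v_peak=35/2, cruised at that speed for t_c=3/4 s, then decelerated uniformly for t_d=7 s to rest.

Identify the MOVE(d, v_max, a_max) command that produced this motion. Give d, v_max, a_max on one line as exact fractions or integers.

a_max = (35/2)/7 = 5/2
d_a = ½·35/2·7 = 245/4; d_c = 35/2·3/4 = 105/8
d = 2·245/4 + 105/8 = 1085/8
t_c = 3/4 > 0 so v_max = 35/2

d=1085/8 v_max=35/2 a_max=5/2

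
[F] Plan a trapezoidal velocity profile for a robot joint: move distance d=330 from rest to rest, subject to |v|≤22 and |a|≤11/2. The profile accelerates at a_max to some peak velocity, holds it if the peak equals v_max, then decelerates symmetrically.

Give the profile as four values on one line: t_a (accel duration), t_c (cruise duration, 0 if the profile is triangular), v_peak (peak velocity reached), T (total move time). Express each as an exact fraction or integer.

t_a=4 t_c=11 v_peak=22 T=19

v_max²/a_max = 22²/(11/2) = 88
330 ≥ 88 ⇒ cruise phase
t_a = 22/(11/2) = 4; v_peak = 22
d_cruise = 330 − 88 = 242; t_c = 242/22 = 11
T = 2·4 + 11 = 19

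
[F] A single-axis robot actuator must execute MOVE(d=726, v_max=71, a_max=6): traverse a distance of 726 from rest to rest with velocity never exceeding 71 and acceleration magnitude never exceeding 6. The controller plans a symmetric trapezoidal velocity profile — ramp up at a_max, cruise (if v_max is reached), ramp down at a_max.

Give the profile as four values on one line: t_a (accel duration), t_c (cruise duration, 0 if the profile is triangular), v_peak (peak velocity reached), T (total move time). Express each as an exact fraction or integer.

v_max²/a_max = 71²/6 = 5041/6
726 < 5041/6 ⇒ no cruise
v_peak = √(726·6) = √4356 = 66
t_a = 66/6 = 11; t_c = 0
T = 2·11 = 22

t_a=11 t_c=0 v_peak=66 T=22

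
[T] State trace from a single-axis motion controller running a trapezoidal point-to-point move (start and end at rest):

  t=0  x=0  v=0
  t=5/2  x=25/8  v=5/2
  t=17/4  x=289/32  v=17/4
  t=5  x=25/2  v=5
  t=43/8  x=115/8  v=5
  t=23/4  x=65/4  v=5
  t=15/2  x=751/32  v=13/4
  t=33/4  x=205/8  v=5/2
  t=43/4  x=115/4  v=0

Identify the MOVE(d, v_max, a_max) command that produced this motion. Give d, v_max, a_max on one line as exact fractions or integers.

d=115/4 v_max=5 a_max=1

final state: t=43/4, x=115/4, v=0 → d = 115/4
a_max = (5/2−0)/(5/2−0) = 1
max v = 5 over t∈[5,23/4] → v_max = 5
check: 5·(5+3/4) = 115/4 ✓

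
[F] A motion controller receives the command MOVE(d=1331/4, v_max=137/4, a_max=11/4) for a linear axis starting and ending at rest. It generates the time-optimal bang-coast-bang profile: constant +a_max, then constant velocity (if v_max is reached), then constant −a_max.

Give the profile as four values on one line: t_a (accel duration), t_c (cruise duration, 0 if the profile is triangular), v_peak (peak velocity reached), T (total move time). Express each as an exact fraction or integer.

t_a=11 t_c=0 v_peak=121/4 T=22

(v_max)²/a_max = (137/4)²/(11/4) = 18769/44
1331/4 < 18769/44 ⇒ no cruise
v_peak = √(1331/4·11/4) = √(14641/16) = 121/4
t_a = (121/4)/(11/4) = 11; t_c = 0
T = 2·11 = 22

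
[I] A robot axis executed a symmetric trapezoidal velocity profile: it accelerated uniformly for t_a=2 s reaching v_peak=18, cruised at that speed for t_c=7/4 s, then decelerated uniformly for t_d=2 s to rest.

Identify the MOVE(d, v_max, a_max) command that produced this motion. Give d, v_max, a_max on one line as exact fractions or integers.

a_max = 18/2 = 9
d_a = ½·18·2 = 18; d_c = 18·7/4 = 63/2
d = 2·18 + 63/2 = 135/2
t_c = 7/4 > 0 so v_max = 18

d=135/2 v_max=18 a_max=9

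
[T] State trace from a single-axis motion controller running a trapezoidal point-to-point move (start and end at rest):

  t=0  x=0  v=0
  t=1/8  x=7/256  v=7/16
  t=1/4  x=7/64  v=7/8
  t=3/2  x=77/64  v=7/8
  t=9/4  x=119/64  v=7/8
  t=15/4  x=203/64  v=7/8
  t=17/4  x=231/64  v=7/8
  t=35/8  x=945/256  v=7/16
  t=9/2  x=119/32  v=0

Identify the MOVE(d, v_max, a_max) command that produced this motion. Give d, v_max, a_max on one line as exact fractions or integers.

final state: t=9/2, x=119/32, v=0 → d = 119/32
a_max = (7/16−0)/(1/8−0) = 7/2
max v = 7/8 over t∈[1/4,17/4] → v_max = 7/8
check: 7/8·(1/4+4) = 119/32 ✓

d=119/32 v_max=7/8 a_max=7/2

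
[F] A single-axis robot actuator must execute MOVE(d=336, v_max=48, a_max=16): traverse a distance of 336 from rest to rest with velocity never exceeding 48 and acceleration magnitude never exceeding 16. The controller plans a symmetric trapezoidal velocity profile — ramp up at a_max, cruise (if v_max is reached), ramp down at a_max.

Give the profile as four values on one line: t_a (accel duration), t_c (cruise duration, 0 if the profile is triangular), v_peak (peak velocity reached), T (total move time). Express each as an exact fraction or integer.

t_a=3 t_c=4 v_peak=48 T=10

v_max²/a_max = 48²/16 = 144
336 ≥ 144 so v_max reached
t_a = 48/16 = 3; v_peak = 48
d_cruise = 336 − 144 = 192; t_c = 192/48 = 4
T = 2·3 + 4 = 10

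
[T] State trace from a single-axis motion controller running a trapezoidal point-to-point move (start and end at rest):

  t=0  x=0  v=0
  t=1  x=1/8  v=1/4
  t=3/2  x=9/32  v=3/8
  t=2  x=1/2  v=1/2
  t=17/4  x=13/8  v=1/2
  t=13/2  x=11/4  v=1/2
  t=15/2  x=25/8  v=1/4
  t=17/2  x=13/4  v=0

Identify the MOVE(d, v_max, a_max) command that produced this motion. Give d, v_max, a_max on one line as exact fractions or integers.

final state: t=17/2, x=13/4, v=0 → d = 13/4
a_max = (1/4−0)/(1−0) = 1/4
max v = 1/2 over t∈[2,13/2] → v_max = 1/2
check: 1/2·(2+9/2) = 13/4 ✓

d=13/4 v_max=1/2 a_max=1/4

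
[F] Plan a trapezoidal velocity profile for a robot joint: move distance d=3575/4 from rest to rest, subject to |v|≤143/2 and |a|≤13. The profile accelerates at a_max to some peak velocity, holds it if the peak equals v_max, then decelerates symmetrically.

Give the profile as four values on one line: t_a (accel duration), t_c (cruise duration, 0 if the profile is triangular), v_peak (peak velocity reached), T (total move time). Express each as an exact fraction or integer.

t_a=11/2 t_c=7 v_peak=143/2 T=18

vₘ²/aₘ = (143/2)²/13 = 1573/4
3575/4 ≥ 1573/4 ⇒ cruise phase
t_a = (143/2)/13 = 11/2; v_peak = 143/2
d_cruise = 3575/4 − 1573/4 = 1001/2; t_c = (1001/2)/(143/2) = 7
T = 2·11/2 + 7 = 18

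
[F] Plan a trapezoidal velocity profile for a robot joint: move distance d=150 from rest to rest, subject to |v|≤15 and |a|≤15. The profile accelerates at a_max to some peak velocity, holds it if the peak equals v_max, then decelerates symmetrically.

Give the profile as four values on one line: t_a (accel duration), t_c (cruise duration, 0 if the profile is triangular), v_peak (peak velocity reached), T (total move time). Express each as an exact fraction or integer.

t_a=1 t_c=9 v_peak=15 T=11

v_max²/a_max = 15²/15 = 15
150 ≥ 15 → trapezoidal
t_a = 15/15 = 1; v_peak = 15
d_cruise = 150 − 15 = 135; t_c = 135/15 = 9
T = 2·1 + 9 = 11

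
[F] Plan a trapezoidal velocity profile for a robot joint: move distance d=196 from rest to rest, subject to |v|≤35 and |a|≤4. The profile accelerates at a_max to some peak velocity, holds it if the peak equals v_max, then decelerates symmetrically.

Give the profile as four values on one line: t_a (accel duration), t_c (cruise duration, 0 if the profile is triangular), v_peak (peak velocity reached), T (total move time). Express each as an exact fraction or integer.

vₘ²/aₘ = 35²/4 = 1225/4
196 < 1225/4 so t_c = 0
v_peak = √(196·4) = √784 = 28
t_a = 28/4 = 7; t_c = 0
T = 2·7 = 14

t_a=7 t_c=0 v_peak=28 T=14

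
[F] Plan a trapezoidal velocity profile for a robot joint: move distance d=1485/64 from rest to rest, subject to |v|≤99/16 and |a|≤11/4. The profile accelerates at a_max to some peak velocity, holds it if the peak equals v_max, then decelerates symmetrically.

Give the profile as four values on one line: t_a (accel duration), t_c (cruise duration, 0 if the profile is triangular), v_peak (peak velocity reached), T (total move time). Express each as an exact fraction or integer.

t_a=9/4 t_c=3/2 v_peak=99/16 T=6

vₘ²/aₘ = (99/16)²/(11/4) = 891/64
1485/64 ≥ 891/64 so v_max reached
t_a = (99/16)/(11/4) = 9/4; v_peak = 99/16
d_cruise = 1485/64 − 891/64 = 297/32; t_c = (297/32)/(99/16) = 3/2
T = 2·9/4 + 3/2 = 6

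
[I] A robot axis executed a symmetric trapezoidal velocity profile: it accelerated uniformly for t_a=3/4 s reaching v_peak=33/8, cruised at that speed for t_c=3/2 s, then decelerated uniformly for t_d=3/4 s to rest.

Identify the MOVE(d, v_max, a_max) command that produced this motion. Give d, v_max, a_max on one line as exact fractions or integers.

a_max = (33/8)/(3/4) = 11/2
d_a = ½·33/8·3/4 = 99/64; d_c = 33/8·3/2 = 99/16
d = 2·99/64 + 99/16 = 297/32
t_c = 3/2 > 0 ⇒ limit active, v_max = 33/8

d=297/32 v_max=33/8 a_max=11/2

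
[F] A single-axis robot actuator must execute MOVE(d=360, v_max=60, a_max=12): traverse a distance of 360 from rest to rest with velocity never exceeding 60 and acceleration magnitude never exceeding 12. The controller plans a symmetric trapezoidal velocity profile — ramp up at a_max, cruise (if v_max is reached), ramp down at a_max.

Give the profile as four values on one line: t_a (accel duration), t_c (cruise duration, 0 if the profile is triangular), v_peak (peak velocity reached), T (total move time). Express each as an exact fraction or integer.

(v_max)²/a_max = 60²/12 = 300
360 ≥ 300 ⇒ cruise phase
t_a = 60/12 = 5; v_peak = 60
d_cruise = 360 − 300 = 60; t_c = 60/60 = 1
T = 2·5 + 1 = 11

t_a=5 t_c=1 v_peak=60 T=11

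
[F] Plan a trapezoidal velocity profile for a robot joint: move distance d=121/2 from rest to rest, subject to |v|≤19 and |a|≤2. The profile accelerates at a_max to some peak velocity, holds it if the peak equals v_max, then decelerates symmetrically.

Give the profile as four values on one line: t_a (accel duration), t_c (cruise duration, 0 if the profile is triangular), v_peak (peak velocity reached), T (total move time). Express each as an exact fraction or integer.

t_a=11/2 t_c=0 v_peak=11 T=11

(v_max)²/a_max = 19²/2 = 361/2
121/2 < 361/2 so t_c = 0
v_peak = √(121/2·2) = √121 = 11
t_a = 11/2; t_c = 0
T = 2·11/2 = 11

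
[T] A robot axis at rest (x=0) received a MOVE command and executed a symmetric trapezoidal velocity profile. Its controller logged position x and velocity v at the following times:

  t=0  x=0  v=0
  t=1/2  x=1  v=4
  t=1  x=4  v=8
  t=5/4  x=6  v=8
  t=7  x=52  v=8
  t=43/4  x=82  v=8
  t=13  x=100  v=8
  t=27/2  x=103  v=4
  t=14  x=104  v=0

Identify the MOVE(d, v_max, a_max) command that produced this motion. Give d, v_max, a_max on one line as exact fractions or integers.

final state: t=14, x=104, v=0 → d = 104
a_max = (4−0)/(1/2−0) = 8
max v = 8 over t∈[1,13] → v_max = 8
check: 8·(1+12) = 104 ✓

d=104 v_max=8 a_max=8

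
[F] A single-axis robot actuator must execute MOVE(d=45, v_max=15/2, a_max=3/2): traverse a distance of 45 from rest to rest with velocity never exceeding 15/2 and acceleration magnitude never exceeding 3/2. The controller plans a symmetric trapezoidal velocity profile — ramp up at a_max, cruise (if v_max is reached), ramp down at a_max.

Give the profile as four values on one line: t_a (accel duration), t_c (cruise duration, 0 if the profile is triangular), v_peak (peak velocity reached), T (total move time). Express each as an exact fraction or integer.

(v_max)²/a_max = (15/2)²/(3/2) = 75/2
45 ≥ 75/2 ⇒ cruise phase
t_a = (15/2)/(3/2) = 5; v_peak = 15/2
d_cruise = 45 − 75/2 = 15/2; t_c = (15/2)/(15/2) = 1
T = 2·5 + 1 = 11

t_a=5 t_c=1 v_peak=15/2 T=11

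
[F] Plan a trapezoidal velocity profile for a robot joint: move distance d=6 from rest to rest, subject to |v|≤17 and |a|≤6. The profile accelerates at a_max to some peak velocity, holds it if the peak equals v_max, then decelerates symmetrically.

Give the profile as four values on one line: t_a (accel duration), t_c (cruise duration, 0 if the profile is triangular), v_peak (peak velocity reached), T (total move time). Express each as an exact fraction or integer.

vₘ²/aₘ = 17²/6 = 289/6
6 < 289/6 ⇒ no cruise
v_peak = √(6·6) = √36 = 6
t_a = 6/6 = 1; t_c = 0
T = 2·1 = 2

t_a=1 t_c=0 v_peak=6 T=2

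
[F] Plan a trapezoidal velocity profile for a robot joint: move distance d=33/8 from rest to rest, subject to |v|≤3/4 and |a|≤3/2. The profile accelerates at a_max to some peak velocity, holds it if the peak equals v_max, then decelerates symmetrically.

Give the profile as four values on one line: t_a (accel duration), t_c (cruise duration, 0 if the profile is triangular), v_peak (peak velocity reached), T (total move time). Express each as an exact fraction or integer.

t_a=1/2 t_c=5 v_peak=3/4 T=6

v_max²/a_max = (3/4)²/(3/2) = 3/8
33/8 ≥ 3/8 → trapezoidal
t_a = (3/4)/(3/2) = 1/2; v_peak = 3/4
d_cruise = 33/8 − 3/8 = 15/4; t_c = (15/4)/(3/4) = 5
T = 2·1/2 + 5 = 6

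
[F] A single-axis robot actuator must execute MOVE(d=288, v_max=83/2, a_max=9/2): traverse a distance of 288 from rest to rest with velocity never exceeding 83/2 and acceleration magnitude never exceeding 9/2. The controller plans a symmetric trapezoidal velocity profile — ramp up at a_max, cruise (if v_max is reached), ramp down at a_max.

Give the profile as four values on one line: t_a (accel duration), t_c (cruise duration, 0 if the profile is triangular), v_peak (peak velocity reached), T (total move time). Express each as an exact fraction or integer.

vₘ²/aₘ = (83/2)²/(9/2) = 6889/18
288 < 6889/18 → triangular
v_peak = √(288·9/2) = √1296 = 36
t_a = 36/(9/2) = 8; t_c = 0
T = 2·8 = 16

t_a=8 t_c=0 v_peak=36 T=16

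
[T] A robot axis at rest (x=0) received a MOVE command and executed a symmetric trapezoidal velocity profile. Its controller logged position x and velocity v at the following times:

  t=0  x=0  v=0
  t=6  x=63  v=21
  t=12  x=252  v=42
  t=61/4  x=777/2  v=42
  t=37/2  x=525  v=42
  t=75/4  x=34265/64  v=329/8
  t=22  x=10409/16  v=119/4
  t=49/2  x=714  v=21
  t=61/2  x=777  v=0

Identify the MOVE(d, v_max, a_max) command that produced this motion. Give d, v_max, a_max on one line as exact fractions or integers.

d=777 v_max=42 a_max=7/2

final state: t=61/2, x=777, v=0 → d = 777
a_max = (21−0)/(6−0) = 7/2
max v = 42 over t∈[12,37/2] → v_max = 42
check: 42·(12+13/2) = 777 ✓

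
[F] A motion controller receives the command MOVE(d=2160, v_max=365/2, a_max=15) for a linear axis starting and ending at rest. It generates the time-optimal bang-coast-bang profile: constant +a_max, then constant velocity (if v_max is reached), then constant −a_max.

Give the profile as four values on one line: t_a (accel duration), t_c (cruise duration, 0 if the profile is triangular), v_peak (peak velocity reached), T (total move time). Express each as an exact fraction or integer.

t_a=12 t_c=0 v_peak=180 T=24

vₘ²/aₘ = (365/2)²/15 = 26645/12
2160 < 26645/12 ⇒ no cruise
v_peak = √(2160·15) = √32400 = 180
t_a = 180/15 = 12; t_c = 0
T = 2·12 = 24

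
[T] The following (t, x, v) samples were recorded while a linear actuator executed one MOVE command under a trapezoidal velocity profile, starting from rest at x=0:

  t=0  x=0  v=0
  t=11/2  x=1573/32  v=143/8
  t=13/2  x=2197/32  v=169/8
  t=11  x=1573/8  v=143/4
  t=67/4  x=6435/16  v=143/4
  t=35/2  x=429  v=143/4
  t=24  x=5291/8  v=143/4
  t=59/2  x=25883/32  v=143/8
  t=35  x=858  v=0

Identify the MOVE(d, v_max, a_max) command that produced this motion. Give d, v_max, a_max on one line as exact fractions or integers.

d=858 v_max=143/4 a_max=13/4

final state: t=35, x=858, v=0 → d = 858
a_max = (143/8−0)/(11/2−0) = 13/4
max v = 143/4 over t∈[11,24] → v_max = 143/4
check: 143/4·(11+13) = 858 ✓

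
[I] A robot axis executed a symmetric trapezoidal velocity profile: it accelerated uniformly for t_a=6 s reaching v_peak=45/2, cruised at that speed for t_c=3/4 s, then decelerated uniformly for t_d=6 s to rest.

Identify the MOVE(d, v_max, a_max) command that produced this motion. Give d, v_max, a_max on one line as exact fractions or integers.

a_max = (45/2)/6 = 15/4
d_a = ½·45/2·6 = 135/2; d_c = 45/2·3/4 = 135/8
d = 2·135/2 + 135/8 = 1215/8
t_c = 3/4 > 0 → v_max = v_peak = 45/2

d=1215/8 v_max=45/2 a_max=15/4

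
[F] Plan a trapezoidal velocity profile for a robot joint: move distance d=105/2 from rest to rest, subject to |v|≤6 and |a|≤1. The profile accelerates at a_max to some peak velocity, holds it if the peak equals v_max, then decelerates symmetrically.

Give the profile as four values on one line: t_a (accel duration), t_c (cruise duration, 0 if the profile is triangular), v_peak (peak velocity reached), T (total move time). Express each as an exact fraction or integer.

v_max²/a_max = 6²/1 = 36
105/2 ≥ 36 → trapezoidal
t_a = 6/1 = 6; v_peak = 6
d_cruise = 105/2 − 36 = 33/2; t_c = (33/2)/6 = 11/4
T = 2·6 + 11/4 = 59/4

t_a=6 t_c=11/4 v_peak=6 T=59/4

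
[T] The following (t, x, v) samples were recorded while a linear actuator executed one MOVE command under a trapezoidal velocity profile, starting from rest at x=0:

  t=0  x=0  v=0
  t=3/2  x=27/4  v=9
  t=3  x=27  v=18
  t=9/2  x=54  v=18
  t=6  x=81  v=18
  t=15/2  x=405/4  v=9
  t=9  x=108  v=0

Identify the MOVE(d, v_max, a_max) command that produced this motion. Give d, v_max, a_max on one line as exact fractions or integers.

final state: t=9, x=108, v=0 → d = 108
a_max = (9−0)/(3/2−0) = 6
max v = 18 over t∈[3,6] → v_max = 18
check: 18·(3+3) = 108 ✓

d=108 v_max=18 a_max=6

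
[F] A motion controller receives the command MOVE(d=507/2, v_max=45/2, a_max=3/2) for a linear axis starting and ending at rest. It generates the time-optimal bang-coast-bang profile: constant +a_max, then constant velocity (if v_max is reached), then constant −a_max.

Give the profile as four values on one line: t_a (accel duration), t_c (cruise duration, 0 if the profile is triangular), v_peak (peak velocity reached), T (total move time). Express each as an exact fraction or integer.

t_a=13 t_c=0 v_peak=39/2 T=26

v_max²/a_max = (45/2)²/(3/2) = 675/2
507/2 < 675/2 → triangular
v_peak = √(507/2·3/2) = √(1521/4) = 39/2
t_a = (39/2)/(3/2) = 13; t_c = 0
T = 2·13 = 26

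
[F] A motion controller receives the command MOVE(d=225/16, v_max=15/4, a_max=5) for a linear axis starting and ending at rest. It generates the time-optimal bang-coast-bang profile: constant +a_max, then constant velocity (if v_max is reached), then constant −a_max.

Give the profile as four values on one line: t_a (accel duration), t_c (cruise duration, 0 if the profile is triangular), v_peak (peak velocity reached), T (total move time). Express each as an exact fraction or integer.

t_a=3/4 t_c=3 v_peak=15/4 T=9/2

(v_max)²/a_max = (15/4)²/5 = 45/16
225/16 ≥ 45/16 → trapezoidal
t_a = (15/4)/5 = 3/4; v_peak = 15/4
d_cruise = 225/16 − 45/16 = 45/4; t_c = (45/4)/(15/4) = 3
T = 2·3/4 + 3 = 9/2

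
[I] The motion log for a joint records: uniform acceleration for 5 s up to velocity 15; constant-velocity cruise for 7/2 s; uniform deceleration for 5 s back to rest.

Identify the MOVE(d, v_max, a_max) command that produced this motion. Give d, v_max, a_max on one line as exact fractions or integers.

d=255/2 v_max=15 a_max=3

a_max = 15/5 = 3
d_a = ½·15·5 = 75/2; d_c = 15·7/2 = 105/2
d = 2·75/2 + 105/2 = 255/2
t_c = 7/2 > 0 so v_max = 15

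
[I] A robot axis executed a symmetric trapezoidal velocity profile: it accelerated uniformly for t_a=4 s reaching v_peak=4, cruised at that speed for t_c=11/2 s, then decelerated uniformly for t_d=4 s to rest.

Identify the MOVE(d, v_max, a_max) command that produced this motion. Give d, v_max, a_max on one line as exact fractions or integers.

a_max = 4/4 = 1
d_a = ½·4·4 = 8; d_c = 4·11/2 = 22
d = 2·8 + 22 = 38
t_c = 11/2 > 0 → v_max = v_peak = 4

d=38 v_max=4 a_max=1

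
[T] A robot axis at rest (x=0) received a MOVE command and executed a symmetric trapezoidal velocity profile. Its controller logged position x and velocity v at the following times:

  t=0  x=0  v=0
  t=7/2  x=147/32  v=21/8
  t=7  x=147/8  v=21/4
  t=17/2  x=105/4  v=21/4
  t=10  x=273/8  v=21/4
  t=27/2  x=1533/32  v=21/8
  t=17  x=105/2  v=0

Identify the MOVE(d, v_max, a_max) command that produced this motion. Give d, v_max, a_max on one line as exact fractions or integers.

d=105/2 v_max=21/4 a_max=3/4

final state: t=17, x=105/2, v=0 → d = 105/2
a_max = (21/8−0)/(7/2−0) = 3/4
max v = 21/4 over t∈[7,10] → v_max = 21/4
check: 21/4·(7+3) = 105/2 ✓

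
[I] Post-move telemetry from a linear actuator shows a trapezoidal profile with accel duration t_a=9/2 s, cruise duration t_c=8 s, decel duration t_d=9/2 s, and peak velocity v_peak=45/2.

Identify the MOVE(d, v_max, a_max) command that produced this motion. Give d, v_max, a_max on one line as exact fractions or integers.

a_max = (45/2)/(9/2) = 5
d_a = ½·45/2·9/2 = 405/8; d_c = 45/2·8 = 180
d = 2·405/8 + 180 = 1125/4
t_c = 8 > 0 → v_max = v_peak = 45/2

d=1125/4 v_max=45/2 a_max=5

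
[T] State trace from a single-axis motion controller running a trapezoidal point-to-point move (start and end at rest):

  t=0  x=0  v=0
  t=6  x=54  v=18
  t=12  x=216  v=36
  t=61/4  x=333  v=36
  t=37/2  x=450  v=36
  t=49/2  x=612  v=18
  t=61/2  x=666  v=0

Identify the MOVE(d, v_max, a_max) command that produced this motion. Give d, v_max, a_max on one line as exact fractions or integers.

final state: t=61/2, x=666, v=0 → d = 666
a_max = (18−0)/(6−0) = 3
max v = 36 over t∈[12,37/2] → v_max = 36
check: 36·(12+13/2) = 666 ✓

d=666 v_max=36 a_max=3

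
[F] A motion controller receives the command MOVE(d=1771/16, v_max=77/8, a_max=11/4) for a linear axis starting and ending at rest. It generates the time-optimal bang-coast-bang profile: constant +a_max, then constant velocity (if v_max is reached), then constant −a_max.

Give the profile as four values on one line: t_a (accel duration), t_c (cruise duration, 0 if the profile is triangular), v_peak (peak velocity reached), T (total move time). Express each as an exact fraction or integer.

t_a=7/2 t_c=8 v_peak=77/8 T=15

v_max²/a_max = (77/8)²/(11/4) = 539/16
1771/16 ≥ 539/16 ⇒ cruise phase
t_a = (77/8)/(11/4) = 7/2; v_peak = 77/8
d_cruise = 1771/16 − 539/16 = 77; t_c = 77/(77/8) = 8
T = 2·7/2 + 8 = 15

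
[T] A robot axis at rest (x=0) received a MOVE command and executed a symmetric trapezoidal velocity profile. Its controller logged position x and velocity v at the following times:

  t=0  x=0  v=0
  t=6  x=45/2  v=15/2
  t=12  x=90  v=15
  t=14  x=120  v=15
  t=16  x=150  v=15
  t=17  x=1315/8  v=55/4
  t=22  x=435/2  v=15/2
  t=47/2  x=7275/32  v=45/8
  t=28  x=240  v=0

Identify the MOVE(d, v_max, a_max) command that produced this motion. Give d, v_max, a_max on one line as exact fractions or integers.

d=240 v_max=15 a_max=5/4

final state: t=28, x=240, v=0 → d = 240
a_max = (15/2−0)/(6−0) = 5/4
max v = 15 over t∈[12,16] → v_max = 15
check: 15·(12+4) = 240 ✓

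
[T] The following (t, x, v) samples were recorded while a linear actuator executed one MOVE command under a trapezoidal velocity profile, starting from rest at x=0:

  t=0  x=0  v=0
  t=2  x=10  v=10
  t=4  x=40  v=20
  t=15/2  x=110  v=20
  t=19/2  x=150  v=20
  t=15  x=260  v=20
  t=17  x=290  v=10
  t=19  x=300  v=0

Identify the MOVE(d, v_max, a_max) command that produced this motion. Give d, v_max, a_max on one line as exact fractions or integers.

d=300 v_max=20 a_max=5

final state: t=19, x=300, v=0 → d = 300
a_max = (10−0)/(2−0) = 5
max v = 20 over t∈[4,15] → v_max = 20
check: 20·(4+11) = 300 ✓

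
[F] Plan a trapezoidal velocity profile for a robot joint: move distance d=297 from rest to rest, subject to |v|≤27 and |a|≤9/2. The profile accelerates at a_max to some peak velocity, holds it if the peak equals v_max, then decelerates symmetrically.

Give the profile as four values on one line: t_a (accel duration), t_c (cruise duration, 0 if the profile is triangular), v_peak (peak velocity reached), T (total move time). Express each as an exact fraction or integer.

v_max²/a_max = 27²/(9/2) = 162
297 ≥ 162 ⇒ cruise phase
t_a = 27/(9/2) = 6; v_peak = 27
d_cruise = 297 − 162 = 135; t_c = 135/27 = 5
T = 2·6 + 5 = 17

t_a=6 t_c=5 v_peak=27 T=17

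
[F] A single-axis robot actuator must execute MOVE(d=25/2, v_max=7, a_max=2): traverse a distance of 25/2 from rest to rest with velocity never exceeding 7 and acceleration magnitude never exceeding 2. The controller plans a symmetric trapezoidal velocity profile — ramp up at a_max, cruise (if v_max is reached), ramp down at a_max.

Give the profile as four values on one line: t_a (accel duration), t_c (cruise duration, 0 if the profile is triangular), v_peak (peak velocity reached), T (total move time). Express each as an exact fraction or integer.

t_a=5/2 t_c=0 v_peak=5 T=5

(v_max)²/a_max = 7²/2 = 49/2
25/2 < 49/2 ⇒ no cruise
v_peak = √(25/2·2) = √25 = 5
t_a = 5/2; t_c = 0
T = 2·5/2 = 5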